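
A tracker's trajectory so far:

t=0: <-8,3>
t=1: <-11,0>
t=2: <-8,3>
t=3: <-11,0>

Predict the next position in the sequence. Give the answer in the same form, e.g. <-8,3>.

<-8,3>

The jumps are <-3,-3>, <+3,+3>, <-3,-3> — a geometric progression with ratio -1.
step 4: <-11,0> + <+3,+3> → <-8,3>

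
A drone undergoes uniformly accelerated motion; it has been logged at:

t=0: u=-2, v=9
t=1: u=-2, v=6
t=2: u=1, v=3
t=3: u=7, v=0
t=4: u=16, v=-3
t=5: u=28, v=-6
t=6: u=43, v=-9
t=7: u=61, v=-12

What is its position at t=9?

u=106, v=-18

First differences are (+0, -3), (+3, -3), (+6, -3), (+9, -3), (+12, -3), (+15, -3), (+18, -3); their common second difference is (+3, +0) (constant acceleration).
step 8: u=61, v=-12 + (+21, -3) → u=82, v=-15
step 9: u=82, v=-15 + (+24, -3) → u=106, v=-18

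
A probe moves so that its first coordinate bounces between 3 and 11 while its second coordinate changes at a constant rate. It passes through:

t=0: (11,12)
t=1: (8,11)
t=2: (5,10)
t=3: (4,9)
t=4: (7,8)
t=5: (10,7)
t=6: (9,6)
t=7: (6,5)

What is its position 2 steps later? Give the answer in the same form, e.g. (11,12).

The first coordinate travels 3 per step and bounces off the walls at 3 and 11.
  step 8: 6 → 3
  step 9: 3 → 6
The second coordinate changes by -1 each step: at step 9 it is 3.

(6,3)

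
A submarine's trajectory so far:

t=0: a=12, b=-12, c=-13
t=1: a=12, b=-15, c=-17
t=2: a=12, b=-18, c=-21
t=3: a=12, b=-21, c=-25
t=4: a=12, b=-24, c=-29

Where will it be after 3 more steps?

Each step adds (+0, -3, -4) to the position.
step 5: a=12, b=-24, c=-29 + (+0, -3, -4) → a=12, b=-27, c=-33
step 6: a=12, b=-27, c=-33 + (+0, -3, -4) → a=12, b=-30, c=-37
step 7: a=12, b=-30, c=-37 + (+0, -3, -4) → a=12, b=-33, c=-41

a=12, b=-33, c=-41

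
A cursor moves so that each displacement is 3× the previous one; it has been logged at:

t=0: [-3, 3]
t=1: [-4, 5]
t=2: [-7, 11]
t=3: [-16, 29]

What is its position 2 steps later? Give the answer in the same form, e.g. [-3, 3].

Consecutive displacements [-1, +2], [-3, +6], [-9, +18] scale by a factor of 3 each step.
step 4: [-16, 29] + [-27, +54] → [-43, 83]
step 5: [-43, 83] + [-81, +162] → [-124, 245]

[-124, 245]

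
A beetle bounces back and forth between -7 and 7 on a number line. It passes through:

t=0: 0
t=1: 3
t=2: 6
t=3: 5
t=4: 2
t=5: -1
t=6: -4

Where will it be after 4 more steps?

2

The value travels 3 per step and bounces off the walls at -7 and 7.
  step 7: -4 → -7
  step 8: -7 → -4
  step 9: -4 → -1
  step 10: -1 → 2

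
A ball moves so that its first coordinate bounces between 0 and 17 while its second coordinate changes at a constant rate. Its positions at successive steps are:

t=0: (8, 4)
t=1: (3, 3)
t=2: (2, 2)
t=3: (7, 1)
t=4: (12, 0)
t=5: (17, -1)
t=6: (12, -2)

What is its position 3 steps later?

(3, -5)

The first coordinate reflects between 0 and 17, moving 5 per step.
  step 7: 12 → 7
  step 8: 7 → 2
  step 9: 2 → 3
The second coordinate changes by -1 each step: at step 9 it is -5.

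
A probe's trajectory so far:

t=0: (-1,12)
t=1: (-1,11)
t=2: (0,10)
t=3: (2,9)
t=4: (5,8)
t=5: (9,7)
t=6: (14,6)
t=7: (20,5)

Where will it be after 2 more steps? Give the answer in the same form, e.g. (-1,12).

(35,3)

First differences are (+0,-1), (+1,-1), (+2,-1), (+3,-1), (+4,-1), (+5,-1), (+6,-1); their common second difference is (+1,+0) (constant acceleration).
step 8: (20,5) + (+7,-1) → (27,4)
step 9: (27,4) + (+8,-1) → (35,3)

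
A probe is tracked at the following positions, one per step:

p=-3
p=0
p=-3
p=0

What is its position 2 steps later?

Step-to-step displacements: +3, -3, +3; each is -1× the previous.
step 4: 0 − 3 → p=-3
step 5: -3 + 3 → p=0

p=0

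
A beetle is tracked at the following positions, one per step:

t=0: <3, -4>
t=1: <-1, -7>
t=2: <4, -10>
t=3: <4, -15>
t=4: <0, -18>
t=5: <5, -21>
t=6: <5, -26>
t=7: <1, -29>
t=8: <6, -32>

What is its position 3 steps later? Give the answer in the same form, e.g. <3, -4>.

<7, -43>

The moves between consecutive positions are <-4, -3>, <+5, -3>, <+0, -5>, <-4, -3>, <+5, -3>, <+0, -5>, <-4, -3>, <+5, -3>; they repeat the 3-cycle [<-4, -3>, <+5, -3>, <+0, -5>].
step 9: apply <+0, -5> → <6, -37>
step 10: apply <-4, -3> → <2, -40>
step 11: apply <+5, -3> → <7, -43>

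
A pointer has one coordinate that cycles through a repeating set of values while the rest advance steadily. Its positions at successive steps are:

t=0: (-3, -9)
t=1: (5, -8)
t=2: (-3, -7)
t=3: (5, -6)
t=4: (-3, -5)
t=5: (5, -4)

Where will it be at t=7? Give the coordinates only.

The first coordinate repeats the cycle [-3, 5] with period 2; step 7 mod 2 = 1, giving 5.
The second coordinate changes by +1 each step, so at step 7 it is -9 + 7·(1) = -2.

(5, -2)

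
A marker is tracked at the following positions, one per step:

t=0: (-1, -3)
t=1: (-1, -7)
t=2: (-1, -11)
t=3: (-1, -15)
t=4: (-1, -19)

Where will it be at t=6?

(-1, -27)

Each step adds (+0, -4) to the position.
step 5: (-1, -19) + (+0, -4) → (-1, -23)
step 6: (-1, -23) + (+0, -4) → (-1, -27)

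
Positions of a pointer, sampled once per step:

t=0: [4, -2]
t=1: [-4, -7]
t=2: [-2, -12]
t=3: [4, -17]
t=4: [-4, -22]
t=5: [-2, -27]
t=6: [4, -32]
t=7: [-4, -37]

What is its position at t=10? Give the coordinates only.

[-4, -52]

The first coordinate repeats the cycle [4, -4, -2] with period 3; step 10 mod 3 = 1, giving -4.
The second coordinate changes by -5 each step, so at step 10 it is -2 + 10·(-5) = -52.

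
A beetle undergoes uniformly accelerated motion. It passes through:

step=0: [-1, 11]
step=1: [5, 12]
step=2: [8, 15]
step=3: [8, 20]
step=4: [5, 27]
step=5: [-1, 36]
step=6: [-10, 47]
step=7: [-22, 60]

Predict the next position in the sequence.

Successive displacements: [+6, +1], [+3, +3], [+0, +5], [-3, +7], [-6, +9], [-9, +11], [-12, +13] — each changes by [-3, +2].
step 8: [-22, 60] + [-15, +15] → [-37, 75]

[-37, 75]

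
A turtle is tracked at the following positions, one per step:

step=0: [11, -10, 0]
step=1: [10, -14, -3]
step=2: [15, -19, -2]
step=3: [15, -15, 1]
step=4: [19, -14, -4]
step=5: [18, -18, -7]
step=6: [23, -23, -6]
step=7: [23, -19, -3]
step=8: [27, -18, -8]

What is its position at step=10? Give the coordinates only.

[31, -27, -10]

Step-to-step displacements: [-1, -4, -3], [+5, -5, +1], [+0, +4, +3], [+4, +1, -5], [-1, -4, -3], [+5, -5, +1], [+0, +4, +3], [+4, +1, -5] — a repeating cycle of length 4.
step 9: apply [-1, -4, -3] → [26, -22, -11]
step 10: apply [+5, -5, +1] → [31, -27, -10]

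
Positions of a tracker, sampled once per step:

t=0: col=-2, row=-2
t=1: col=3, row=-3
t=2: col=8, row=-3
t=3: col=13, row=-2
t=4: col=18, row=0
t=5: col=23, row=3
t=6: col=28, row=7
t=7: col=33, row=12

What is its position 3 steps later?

col=48, row=33

Taking differences between consecutive positions: (+5, -1), (+5, +0), (+5, +1), (+5, +2), (+5, +3), (+5, +4), (+5, +5). These grow by (+0, +1) each step.
step 8: col=33, row=12 + (+5, +6) → col=38, row=18
step 9: col=38, row=18 + (+5, +7) → col=43, row=25
step 10: col=43, row=25 + (+5, +8) → col=48, row=33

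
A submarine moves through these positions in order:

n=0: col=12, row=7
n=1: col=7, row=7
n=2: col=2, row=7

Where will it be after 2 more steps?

col=-8, row=7

The position changes by (-5, +0) every step.
step 3: col=2, row=7 + (-5, +0) → col=-3, row=7
step 4: col=-3, row=7 + (-5, +0) → col=-8, row=7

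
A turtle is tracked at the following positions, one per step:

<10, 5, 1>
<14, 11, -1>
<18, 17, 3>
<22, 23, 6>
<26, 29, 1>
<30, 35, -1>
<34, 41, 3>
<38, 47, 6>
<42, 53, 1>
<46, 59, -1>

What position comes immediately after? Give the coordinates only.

The first coordinate changes by +4 each step, so at step 10 it is 10 + 10·(4) = 50.
The second coordinate changes by +6 each step, so at step 10 it is 5 + 10·(6) = 65.
The third coordinate repeats the cycle [1, -1, 3, 6] with period 4; step 10 mod 4 = 2, giving 3.

<50, 65, 3>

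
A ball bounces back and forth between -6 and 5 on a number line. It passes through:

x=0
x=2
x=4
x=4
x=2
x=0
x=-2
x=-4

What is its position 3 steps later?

x=-2

The value travels 2 per step and bounces off the walls at -6 and 5.
  step 8: -4 → -6
  step 9: -6 → -4
  step 10: -4 → -2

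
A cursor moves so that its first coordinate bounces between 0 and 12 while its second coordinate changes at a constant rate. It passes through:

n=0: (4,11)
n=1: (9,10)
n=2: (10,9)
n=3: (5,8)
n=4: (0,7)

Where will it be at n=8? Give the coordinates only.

(4,3)

The first coordinate reflects between 0 and 12, moving 5 per step.
  step 5: 0 → 5
  step 6: 5 → 10
  step 7: 10 → 9
  step 8: 9 → 4
The second coordinate changes by -1 each step: at step 8 it is 3.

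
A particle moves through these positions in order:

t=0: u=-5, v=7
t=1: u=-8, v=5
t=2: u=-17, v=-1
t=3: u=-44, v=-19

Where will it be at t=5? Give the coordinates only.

u=-368, v=-235

The jumps are (-3,-2), (-9,-6), (-27,-18) — a geometric progression with ratio 3.
step 4: u=-44, v=-19 + (-81,-54) → u=-125, v=-73
step 5: u=-125, v=-73 + (-243,-162) → u=-368, v=-235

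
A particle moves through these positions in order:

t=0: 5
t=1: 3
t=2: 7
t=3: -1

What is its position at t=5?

Step-to-step displacements: -2, +4, -8; each is -2× the previous.
step 4: -1 + 16 → 15
step 5: 15 − 32 → -17

-17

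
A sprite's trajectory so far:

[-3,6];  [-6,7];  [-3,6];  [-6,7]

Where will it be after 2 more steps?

[-6,7]

The jumps are [-3,+1], [+3,-1], [-3,+1] — a geometric progression with ratio -1.
step 4: [-6,7] + [+3,-1] → [-3,6]
step 5: [-3,6] + [-3,+1] → [-6,7]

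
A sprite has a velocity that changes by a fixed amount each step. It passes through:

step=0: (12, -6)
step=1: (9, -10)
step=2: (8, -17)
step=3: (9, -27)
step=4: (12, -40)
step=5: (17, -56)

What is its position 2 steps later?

Taking differences between consecutive positions: (-3, -4), (-1, -7), (+1, -10), (+3, -13), (+5, -16). These grow by (+2, -3) each step.
step 6: (17, -56) + (+7, -19) → (24, -75)
step 7: (24, -75) + (+9, -22) → (33, -97)

(33, -97)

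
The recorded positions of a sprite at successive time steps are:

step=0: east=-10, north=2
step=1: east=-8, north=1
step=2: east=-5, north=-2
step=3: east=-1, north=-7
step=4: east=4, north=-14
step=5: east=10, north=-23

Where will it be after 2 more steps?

Successive displacements: (+2, -1), (+3, -3), (+4, -5), (+5, -7), (+6, -9) — each changes by (+1, -2).
step 6: east=10, north=-23 + (+7, -11) → east=17, north=-34
step 7: east=17, north=-34 + (+8, -13) → east=25, north=-47

east=25, north=-47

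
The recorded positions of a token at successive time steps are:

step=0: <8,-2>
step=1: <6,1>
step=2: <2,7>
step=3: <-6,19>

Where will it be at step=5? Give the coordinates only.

<-54,91>

Consecutive displacements <-2,+3>, <-4,+6>, <-8,+12> scale by a factor of 2 each step.
step 4: <-6,19> + <-16,+24> → <-22,43>
step 5: <-22,43> + <-32,+48> → <-54,91>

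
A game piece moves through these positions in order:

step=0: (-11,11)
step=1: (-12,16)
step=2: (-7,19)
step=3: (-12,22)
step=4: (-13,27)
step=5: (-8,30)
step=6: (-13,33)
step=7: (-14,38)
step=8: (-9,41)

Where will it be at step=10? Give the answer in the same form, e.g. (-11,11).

The moves between consecutive positions are (-1,+5), (+5,+3), (-5,+3), (-1,+5), (+5,+3), (-5,+3), (-1,+5), (+5,+3); they repeat the 3-cycle [(-1,+5), (+5,+3), (-5,+3)].
step 9: apply (-5,+3) → (-14,44)
step 10: apply (-1,+5) → (-15,49)

(-15,49)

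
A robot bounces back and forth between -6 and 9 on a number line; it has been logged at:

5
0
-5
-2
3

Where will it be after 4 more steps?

-5

The value reflects between -6 and 9, moving 5 per step.
  step 5: 3 → 8
  step 6: 8 → 5
  step 7: 5 → 0
  step 8: 0 → -5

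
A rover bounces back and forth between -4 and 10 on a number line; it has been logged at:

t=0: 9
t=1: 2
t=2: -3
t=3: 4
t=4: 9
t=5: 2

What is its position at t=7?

The value travels 7 per step and bounces off the walls at -4 and 10.
  step 6: 2 → -3
  step 7: -3 → 4

4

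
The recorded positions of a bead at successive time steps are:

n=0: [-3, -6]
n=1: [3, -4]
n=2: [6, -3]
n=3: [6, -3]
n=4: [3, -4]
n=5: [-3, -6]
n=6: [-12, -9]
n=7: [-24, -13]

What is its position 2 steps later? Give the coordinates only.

[-57, -24]

Taking differences between consecutive positions: [+6, +2], [+3, +1], [+0, +0], [-3, -1], [-6, -2], [-9, -3], [-12, -4]. These grow by [-3, -1] each step.
step 8: [-24, -13] + [-15, -5] → [-39, -18]
step 9: [-39, -18] + [-18, -6] → [-57, -24]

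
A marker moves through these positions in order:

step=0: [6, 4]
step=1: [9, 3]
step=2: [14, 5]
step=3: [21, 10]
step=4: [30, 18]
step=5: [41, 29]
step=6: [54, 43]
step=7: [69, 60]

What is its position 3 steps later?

[126, 129]

Successive displacements: [+3, -1], [+5, +2], [+7, +5], [+9, +8], [+11, +11], [+13, +14], [+15, +17] — each changes by [+2, +3].
step 8: [69, 60] + [+17, +20] → [86, 80]
step 9: [86, 80] + [+19, +23] → [105, 103]
step 10: [105, 103] + [+21, +26] → [126, 129]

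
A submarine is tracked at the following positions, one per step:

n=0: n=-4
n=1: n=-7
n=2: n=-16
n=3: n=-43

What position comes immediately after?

Consecutive displacements -3, -9, -27 scale by a factor of 3 each step.
step 4: -43 − 81 → n=-124

n=-124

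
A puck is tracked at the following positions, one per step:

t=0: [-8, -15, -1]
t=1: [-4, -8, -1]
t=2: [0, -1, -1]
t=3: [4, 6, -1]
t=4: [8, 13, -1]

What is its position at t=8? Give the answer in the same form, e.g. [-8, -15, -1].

[24, 41, -1]

Each step adds [+4, +7, +0] to the position.
step 5: [8, 13, -1] + [+4, +7, +0] → [12, 20, -1]
step 6: [12, 20, -1] + [+4, +7, +0] → [16, 27, -1]
step 7: [16, 27, -1] + [+4, +7, +0] → [20, 34, -1]
step 8: [20, 34, -1] + [+4, +7, +0] → [24, 41, -1]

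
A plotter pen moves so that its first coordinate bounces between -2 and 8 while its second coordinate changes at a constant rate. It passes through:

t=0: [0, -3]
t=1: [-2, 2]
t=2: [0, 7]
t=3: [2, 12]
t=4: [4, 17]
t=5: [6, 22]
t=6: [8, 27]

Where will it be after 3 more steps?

The first coordinate reflects between -2 and 8, moving 2 per step.
  step 7: 8 → 6
  step 8: 6 → 4
  step 9: 4 → 2
The second coordinate changes by +5 each step: at step 9 it is 42.

[2, 42]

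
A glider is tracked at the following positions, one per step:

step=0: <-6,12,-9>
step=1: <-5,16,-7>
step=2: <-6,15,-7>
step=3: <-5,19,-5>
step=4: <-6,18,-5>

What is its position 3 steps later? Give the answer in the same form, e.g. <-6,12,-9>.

Differencing gives <+1,+4,+2>, <-1,-1,+0>, <+1,+4,+2>, <-1,-1,+0>. This is the pattern <+1,+4,+2>, <-1,-1,+0> repeated.
step 5: apply <+1,+4,+2> → <-5,22,-3>
step 6: apply <-1,-1,+0> → <-6,21,-3>
step 7: apply <+1,+4,+2> → <-5,25,-1>

<-5,25,-1>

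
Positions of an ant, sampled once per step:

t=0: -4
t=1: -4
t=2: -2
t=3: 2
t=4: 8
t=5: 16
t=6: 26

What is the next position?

First differences are +0, +2, +4, +6, +8, +10; their common second difference is +2 (constant acceleration).
step 7: 26 + 12 → 38

38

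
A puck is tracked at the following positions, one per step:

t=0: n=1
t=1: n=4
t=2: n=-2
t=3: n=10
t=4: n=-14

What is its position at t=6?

n=-62

The jumps are +3, -6, +12, -24 — a geometric progression with ratio -2.
step 5: -14 + 48 → n=34
step 6: 34 − 96 → n=-62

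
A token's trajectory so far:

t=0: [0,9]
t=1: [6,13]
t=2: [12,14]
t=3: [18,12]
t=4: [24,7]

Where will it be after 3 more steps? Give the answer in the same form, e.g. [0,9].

[42,-26]

Successive displacements: [+6,+4], [+6,+1], [+6,-2], [+6,-5] — each changes by [+0,-3].
step 5: [24,7] + [+6,-8] → [30,-1]
step 6: [30,-1] + [+6,-11] → [36,-12]
step 7: [36,-12] + [+6,-14] → [42,-26]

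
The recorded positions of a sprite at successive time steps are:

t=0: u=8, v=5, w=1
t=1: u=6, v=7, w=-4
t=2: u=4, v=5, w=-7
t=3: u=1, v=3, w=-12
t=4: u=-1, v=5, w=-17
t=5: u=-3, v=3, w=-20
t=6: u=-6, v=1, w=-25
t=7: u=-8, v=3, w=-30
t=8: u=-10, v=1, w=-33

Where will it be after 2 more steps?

u=-15, v=1, w=-43

The moves between consecutive positions are (-2, +2, -5), (-2, -2, -3), (-3, -2, -5), (-2, +2, -5), (-2, -2, -3), (-3, -2, -5), (-2, +2, -5), (-2, -2, -3); they repeat the 3-cycle [(-2, +2, -5), (-2, -2, -3), (-3, -2, -5)].
step 9: apply (-3, -2, -5) → u=-13, v=-1, w=-38
step 10: apply (-2, +2, -5) → u=-15, v=1, w=-43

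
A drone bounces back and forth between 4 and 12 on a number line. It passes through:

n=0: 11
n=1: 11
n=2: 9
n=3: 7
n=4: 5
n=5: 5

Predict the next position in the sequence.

7

The value travels 2 per step and bounces off the walls at 4 and 12.
  step 6: 5 → 7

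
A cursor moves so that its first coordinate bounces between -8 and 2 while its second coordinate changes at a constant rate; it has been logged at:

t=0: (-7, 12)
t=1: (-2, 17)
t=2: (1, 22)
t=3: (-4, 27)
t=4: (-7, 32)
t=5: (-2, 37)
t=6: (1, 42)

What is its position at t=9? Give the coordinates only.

(-2, 57)

The first coordinate reflects between -8 and 2, moving 5 per step.
  step 7: 1 → -4
  step 8: -4 → -7
  step 9: -7 → -2
The second coordinate changes by +5 each step: at step 9 it is 57.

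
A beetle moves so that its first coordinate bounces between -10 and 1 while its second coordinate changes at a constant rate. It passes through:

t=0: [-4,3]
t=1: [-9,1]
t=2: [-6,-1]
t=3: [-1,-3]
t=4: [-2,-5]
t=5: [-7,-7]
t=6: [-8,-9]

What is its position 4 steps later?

The first coordinate travels 5 per step and bounces off the walls at -10 and 1.
  step 7: -8 → -3
  step 8: -3 → 0
  step 9: 0 → -5
  step 10: -5 → -10
The second coordinate changes by -2 each step: at step 10 it is -17.

[-10,-17]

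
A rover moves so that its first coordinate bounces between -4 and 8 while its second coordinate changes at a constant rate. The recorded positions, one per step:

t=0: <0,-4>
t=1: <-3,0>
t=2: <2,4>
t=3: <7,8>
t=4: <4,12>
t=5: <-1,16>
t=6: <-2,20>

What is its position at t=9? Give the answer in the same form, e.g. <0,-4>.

<3,32>

The first coordinate reflects between -4 and 8, moving 5 per step.
  step 7: -2 → 3
  step 8: 3 → 8
  step 9: 8 → 3
The second coordinate changes by +4 each step: at step 9 it is 32.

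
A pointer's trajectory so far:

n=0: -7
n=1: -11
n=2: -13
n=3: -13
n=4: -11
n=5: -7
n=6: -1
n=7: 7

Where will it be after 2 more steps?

First differences are -4, -2, +0, +2, +4, +6, +8; their common second difference is +2 (constant acceleration).
step 8: 7 + 10 → 17
step 9: 17 + 12 → 29

29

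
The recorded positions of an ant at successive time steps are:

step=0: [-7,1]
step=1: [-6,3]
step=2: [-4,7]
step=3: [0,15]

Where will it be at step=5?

The jumps are [+1,+2], [+2,+4], [+4,+8] — a geometric progression with ratio 2.
step 4: [0,15] + [+8,+16] → [8,31]
step 5: [8,31] + [+16,+32] → [24,63]

[24,63]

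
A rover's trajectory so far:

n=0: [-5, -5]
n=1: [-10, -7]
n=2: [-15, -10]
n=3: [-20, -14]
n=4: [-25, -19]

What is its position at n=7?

[-40, -40]

Successive displacements: [-5, -2], [-5, -3], [-5, -4], [-5, -5] — each changes by [+0, -1].
step 5: [-25, -19] + [-5, -6] → [-30, -25]
step 6: [-30, -25] + [-5, -7] → [-35, -32]
step 7: [-35, -32] + [-5, -8] → [-40, -40]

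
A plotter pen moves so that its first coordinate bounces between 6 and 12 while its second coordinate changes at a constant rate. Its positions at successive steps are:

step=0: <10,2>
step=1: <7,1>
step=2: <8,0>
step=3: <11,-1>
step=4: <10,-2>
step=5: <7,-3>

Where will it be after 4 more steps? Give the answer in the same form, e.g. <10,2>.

The first coordinate reflects between 6 and 12, moving 3 per step.
  step 6: 7 → 8
  step 7: 8 → 11
  step 8: 11 → 10
  step 9: 10 → 7
The second coordinate changes by -1 each step: at step 9 it is -7.

<7,-7>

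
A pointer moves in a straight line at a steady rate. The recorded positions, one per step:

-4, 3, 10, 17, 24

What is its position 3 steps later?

Each step adds +7 to the position.
step 5: 24 + 7 → 31
step 6: 31 + 7 → 38
step 7: 38 + 7 → 45

45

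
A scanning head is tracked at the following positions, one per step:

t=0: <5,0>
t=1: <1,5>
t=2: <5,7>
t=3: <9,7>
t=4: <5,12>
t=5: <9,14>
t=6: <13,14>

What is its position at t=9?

Differencing gives <-4,+5>, <+4,+2>, <+4,+0>, <-4,+5>, <+4,+2>, <+4,+0>. This is the pattern <-4,+5>, <+4,+2>, <+4,+0> repeated.
step 7: apply <-4,+5> → <9,19>
step 8: apply <+4,+2> → <13,21>
step 9: apply <+4,+0> → <17,21>

<17,21>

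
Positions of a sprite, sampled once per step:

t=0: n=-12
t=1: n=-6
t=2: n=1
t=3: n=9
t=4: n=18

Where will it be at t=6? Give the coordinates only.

n=39

Successive displacements: +6, +7, +8, +9 — each changes by +1.
step 5: 18 + 10 → n=28
step 6: 28 + 11 → n=39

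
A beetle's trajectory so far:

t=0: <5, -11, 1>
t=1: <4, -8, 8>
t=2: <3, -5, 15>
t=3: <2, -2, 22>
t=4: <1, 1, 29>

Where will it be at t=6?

The position changes by <-1, +3, +7> every step.
step 5: <1, 1, 29> + <-1, +3, +7> → <0, 4, 36>
step 6: <0, 4, 36> + <-1, +3, +7> → <-1, 7, 43>

<-1, 7, 43>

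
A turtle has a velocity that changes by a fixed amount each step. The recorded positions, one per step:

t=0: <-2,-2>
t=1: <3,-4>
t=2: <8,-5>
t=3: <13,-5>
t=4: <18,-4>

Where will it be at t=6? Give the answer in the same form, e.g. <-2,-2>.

<28,1>

First differences are <+5,-2>, <+5,-1>, <+5,+0>, <+5,+1>; their common second difference is <+0,+1> (constant acceleration).
step 5: <18,-4> + <+5,+2> → <23,-2>
step 6: <23,-2> + <+5,+3> → <28,1>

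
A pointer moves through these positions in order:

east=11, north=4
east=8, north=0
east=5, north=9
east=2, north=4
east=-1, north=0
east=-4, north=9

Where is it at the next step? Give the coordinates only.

east=-7, north=4

The east coordinate changes by -3 each step, so at step 6 it is 11 + 6·(-3) = -7.
The north coordinate repeats the cycle [4, 0, 9] with period 3; step 6 mod 3 = 0, giving 4.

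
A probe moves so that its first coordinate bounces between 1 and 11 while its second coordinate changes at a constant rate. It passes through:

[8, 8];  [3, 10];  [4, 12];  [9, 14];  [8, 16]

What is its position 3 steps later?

[9, 22]

The first coordinate reflects between 1 and 11, moving 5 per step.
  step 5: 8 → 3
  step 6: 3 → 4
  step 7: 4 → 9
The second coordinate changes by +2 each step: at step 7 it is 22.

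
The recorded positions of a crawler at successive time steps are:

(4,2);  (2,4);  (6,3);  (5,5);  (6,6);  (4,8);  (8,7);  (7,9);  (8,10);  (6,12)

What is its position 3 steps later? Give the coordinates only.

Step-to-step displacements: (-2,+2), (+4,-1), (-1,+2), (+1,+1), (-2,+2), (+4,-1), (-1,+2), (+1,+1), (-2,+2) — a repeating cycle of length 4.
step 10: apply (+4,-1) → (10,11)
step 11: apply (-1,+2) → (9,13)
step 12: apply (+1,+1) → (10,14)

(10,14)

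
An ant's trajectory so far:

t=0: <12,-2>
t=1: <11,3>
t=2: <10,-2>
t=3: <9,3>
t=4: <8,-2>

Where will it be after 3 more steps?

The first coordinate changes by -1 each step, so at step 7 it is 12 + 7·(-1) = 5.
The second coordinate repeats the cycle [-2, 3] with period 2; step 7 mod 2 = 1, giving 3.

<5,3>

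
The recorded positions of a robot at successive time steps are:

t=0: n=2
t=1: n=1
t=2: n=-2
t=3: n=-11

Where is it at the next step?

n=-38

The jumps are -1, -3, -9 — a geometric progression with ratio 3.
step 4: -11 − 27 → n=-38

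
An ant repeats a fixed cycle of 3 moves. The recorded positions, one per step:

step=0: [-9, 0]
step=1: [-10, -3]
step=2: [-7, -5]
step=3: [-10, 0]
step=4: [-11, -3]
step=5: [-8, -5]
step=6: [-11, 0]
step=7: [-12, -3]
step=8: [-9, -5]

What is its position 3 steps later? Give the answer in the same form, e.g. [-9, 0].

[-10, -5]

Step-to-step displacements: [-1, -3], [+3, -2], [-3, +5], [-1, -3], [+3, -2], [-3, +5], [-1, -3], [+3, -2] — a repeating cycle of length 3.
step 9: apply [-3, +5] → [-12, 0]
step 10: apply [-1, -3] → [-13, -3]
step 11: apply [+3, -2] → [-10, -5]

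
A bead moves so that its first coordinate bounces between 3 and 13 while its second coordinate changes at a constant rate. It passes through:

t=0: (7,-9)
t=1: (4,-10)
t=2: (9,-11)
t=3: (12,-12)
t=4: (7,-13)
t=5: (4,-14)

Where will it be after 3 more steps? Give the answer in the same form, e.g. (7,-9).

The first coordinate travels 5 per step and bounces off the walls at 3 and 13.
  step 6: 4 → 9
  step 7: 9 → 12
  step 8: 12 → 7
The second coordinate changes by -1 each step: at step 8 it is -17.

(7,-17)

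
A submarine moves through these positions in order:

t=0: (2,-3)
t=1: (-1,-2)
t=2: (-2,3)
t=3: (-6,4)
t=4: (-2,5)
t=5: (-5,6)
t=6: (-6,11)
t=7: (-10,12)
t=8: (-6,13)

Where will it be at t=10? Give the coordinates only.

(-10,19)

Step-to-step displacements: (-3,+1), (-1,+5), (-4,+1), (+4,+1), (-3,+1), (-1,+5), (-4,+1), (+4,+1) — a repeating cycle of length 4.
step 9: apply (-3,+1) → (-9,14)
step 10: apply (-1,+5) → (-10,19)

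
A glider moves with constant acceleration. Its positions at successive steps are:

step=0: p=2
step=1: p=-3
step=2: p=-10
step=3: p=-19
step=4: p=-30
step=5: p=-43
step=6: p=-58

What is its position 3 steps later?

Taking differences between consecutive positions: -5, -7, -9, -11, -13, -15. These grow by -2 each step.
step 7: -58 − 17 → p=-75
step 8: -75 − 19 → p=-94
step 9: -94 − 21 → p=-115

p=-115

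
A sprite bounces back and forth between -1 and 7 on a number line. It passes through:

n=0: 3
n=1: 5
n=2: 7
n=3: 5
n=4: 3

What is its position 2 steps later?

The value travels 2 per step and bounces off the walls at -1 and 7.
  step 5: 3 → 1
  step 6: 1 → -1

-1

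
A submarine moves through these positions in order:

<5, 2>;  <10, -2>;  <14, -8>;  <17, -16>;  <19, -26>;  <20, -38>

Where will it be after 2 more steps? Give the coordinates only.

Successive displacements: <+5, -4>, <+4, -6>, <+3, -8>, <+2, -10>, <+1, -12> — each changes by <-1, -2>.
step 6: <20, -38> + <+0, -14> → <20, -52>
step 7: <20, -52> + <-1, -16> → <19, -68>

<19, -68>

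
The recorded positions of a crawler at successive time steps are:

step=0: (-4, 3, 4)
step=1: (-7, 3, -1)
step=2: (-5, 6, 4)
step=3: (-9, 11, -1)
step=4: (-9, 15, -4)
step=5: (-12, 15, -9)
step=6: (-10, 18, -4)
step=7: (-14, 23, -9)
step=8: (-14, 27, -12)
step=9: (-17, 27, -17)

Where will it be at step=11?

Differencing gives (-3, +0, -5), (+2, +3, +5), (-4, +5, -5), (+0, +4, -3), (-3, +0, -5), (+2, +3, +5), (-4, +5, -5), (+0, +4, -3), (-3, +0, -5). This is the pattern (-3, +0, -5), (+2, +3, +5), (-4, +5, -5), (+0, +4, -3) repeated.
step 10: apply (+2, +3, +5) → (-15, 30, -12)
step 11: apply (-4, +5, -5) → (-19, 35, -17)

(-19, 35, -17)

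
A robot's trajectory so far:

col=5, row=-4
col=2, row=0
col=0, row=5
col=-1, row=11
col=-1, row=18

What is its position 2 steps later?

col=2, row=35

First differences are (-3, +4), (-2, +5), (-1, +6), (+0, +7); their common second difference is (+1, +1) (constant acceleration).
step 5: col=-1, row=18 + (+1, +8) → col=0, row=26
step 6: col=0, row=26 + (+2, +9) → col=2, row=35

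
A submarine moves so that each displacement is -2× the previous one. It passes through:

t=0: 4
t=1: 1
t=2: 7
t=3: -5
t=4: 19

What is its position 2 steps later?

Consecutive displacements -3, +6, -12, +24 scale by a factor of -2 each step.
step 5: 19 − 48 → -29
step 6: -29 + 96 → 67

67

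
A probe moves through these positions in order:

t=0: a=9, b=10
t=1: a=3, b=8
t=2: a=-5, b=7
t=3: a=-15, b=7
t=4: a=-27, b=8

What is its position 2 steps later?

Taking differences between consecutive positions: (-6,-2), (-8,-1), (-10,+0), (-12,+1). These grow by (-2,+1) each step.
step 5: a=-27, b=8 + (-14,+2) → a=-41, b=10
step 6: a=-41, b=10 + (-16,+3) → a=-57, b=13

a=-57, b=13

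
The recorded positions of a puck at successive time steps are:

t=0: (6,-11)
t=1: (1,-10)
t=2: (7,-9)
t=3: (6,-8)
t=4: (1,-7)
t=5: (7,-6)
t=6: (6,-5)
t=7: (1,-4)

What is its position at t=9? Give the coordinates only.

First: cycles through 6, 1, 7 every 3 steps. Step 9 lands at position 0 of the cycle → 6.
Second: linear, +1 per step → -2 at step 9.

(6,-2)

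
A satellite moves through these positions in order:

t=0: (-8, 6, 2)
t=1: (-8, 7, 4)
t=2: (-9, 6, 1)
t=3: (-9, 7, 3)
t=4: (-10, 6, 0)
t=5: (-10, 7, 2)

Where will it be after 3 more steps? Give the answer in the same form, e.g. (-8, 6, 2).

(-12, 6, -2)

The moves between consecutive positions are (+0, +1, +2), (-1, -1, -3), (+0, +1, +2), (-1, -1, -3), (+0, +1, +2); they repeat the 2-cycle [(+0, +1, +2), (-1, -1, -3)].
step 6: apply (-1, -1, -3) → (-11, 6, -1)
step 7: apply (+0, +1, +2) → (-11, 7, 1)
step 8: apply (-1, -1, -3) → (-12, 6, -2)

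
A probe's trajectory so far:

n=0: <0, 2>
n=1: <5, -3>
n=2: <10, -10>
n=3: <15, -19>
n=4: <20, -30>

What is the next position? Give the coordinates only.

<25, -43>

First differences are <+5, -5>, <+5, -7>, <+5, -9>, <+5, -11>; their common second difference is <+0, -2> (constant acceleration).
step 5: <20, -30> + <+5, -13> → <25, -43>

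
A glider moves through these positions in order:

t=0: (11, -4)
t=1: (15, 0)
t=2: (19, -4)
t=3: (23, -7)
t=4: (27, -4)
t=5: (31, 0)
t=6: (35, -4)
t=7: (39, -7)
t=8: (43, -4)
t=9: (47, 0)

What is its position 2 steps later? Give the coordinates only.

(55, -7)

First: linear, +4 per step → 55 at step 11.
Second: cycles through -4, 0, -4, -7 every 4 steps. Step 11 lands at position 3 of the cycle → -7.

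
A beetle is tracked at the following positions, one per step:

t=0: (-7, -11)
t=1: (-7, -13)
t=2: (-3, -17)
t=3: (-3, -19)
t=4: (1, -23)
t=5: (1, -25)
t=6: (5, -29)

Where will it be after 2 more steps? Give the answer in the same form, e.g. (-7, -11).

The moves between consecutive positions are (+0, -2), (+4, -4), (+0, -2), (+4, -4), (+0, -2), (+4, -4); they repeat the 2-cycle [(+0, -2), (+4, -4)].
step 7: apply (+0, -2) → (5, -31)
step 8: apply (+4, -4) → (9, -35)

(9, -35)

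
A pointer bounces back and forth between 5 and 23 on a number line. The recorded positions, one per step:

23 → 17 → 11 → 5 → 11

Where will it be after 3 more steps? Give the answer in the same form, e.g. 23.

17

The value reflects between 5 and 23, moving 6 per step.
  step 5: 11 → 17
  step 6: 17 → 23
  step 7: 23 → 17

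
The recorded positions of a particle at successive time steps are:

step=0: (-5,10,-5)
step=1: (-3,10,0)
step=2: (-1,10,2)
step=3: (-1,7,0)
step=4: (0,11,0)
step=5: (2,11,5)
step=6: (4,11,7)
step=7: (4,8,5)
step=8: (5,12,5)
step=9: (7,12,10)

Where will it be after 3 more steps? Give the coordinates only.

(10,13,10)

The moves between consecutive positions are (+2,+0,+5), (+2,+0,+2), (+0,-3,-2), (+1,+4,+0), (+2,+0,+5), (+2,+0,+2), (+0,-3,-2), (+1,+4,+0), (+2,+0,+5); they repeat the 4-cycle [(+2,+0,+5), (+2,+0,+2), (+0,-3,-2), (+1,+4,+0)].
step 10: apply (+2,+0,+2) → (9,12,12)
step 11: apply (+0,-3,-2) → (9,9,10)
step 12: apply (+1,+4,+0) → (10,13,10)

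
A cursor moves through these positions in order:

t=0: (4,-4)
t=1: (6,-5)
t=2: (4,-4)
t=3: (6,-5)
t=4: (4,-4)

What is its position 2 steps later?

(4,-4)

The jumps are (+2,-1), (-2,+1), (+2,-1), (-2,+1) — a geometric progression with ratio -1.
step 5: (4,-4) + (+2,-1) → (6,-5)
step 6: (6,-5) + (-2,+1) → (4,-4)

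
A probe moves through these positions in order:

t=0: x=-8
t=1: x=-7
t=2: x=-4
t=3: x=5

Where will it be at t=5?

x=113

Consecutive displacements +1, +3, +9 scale by a factor of 3 each step.
step 4: 5 + 27 → x=32
step 5: 32 + 81 → x=113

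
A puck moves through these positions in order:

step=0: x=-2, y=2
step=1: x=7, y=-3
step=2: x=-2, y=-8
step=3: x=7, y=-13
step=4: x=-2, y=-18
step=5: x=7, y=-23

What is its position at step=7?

x=7, y=-33

The x coordinate repeats the cycle [-2, 7] with period 2; step 7 mod 2 = 1, giving 7.
The y coordinate changes by -5 each step, so at step 7 it is 2 + 7·(-5) = -33.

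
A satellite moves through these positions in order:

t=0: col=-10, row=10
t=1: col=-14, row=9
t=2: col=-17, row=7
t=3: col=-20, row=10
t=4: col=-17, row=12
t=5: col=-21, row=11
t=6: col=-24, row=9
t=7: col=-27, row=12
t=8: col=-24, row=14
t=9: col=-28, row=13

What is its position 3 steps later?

col=-31, row=16

The moves between consecutive positions are (-4,-1), (-3,-2), (-3,+3), (+3,+2), (-4,-1), (-3,-2), (-3,+3), (+3,+2), (-4,-1); they repeat the 4-cycle [(-4,-1), (-3,-2), (-3,+3), (+3,+2)].
step 10: apply (-3,-2) → col=-31, row=11
step 11: apply (-3,+3) → col=-34, row=14
step 12: apply (+3,+2) → col=-31, row=16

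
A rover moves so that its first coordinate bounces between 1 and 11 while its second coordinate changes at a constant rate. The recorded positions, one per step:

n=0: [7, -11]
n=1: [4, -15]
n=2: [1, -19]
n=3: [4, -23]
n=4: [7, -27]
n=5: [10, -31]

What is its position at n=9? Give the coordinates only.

[2, -47]

The first coordinate reflects between 1 and 11, moving 3 per step.
  step 6: 10 → 9
  step 7: 9 → 6
  step 8: 6 → 3
  step 9: 3 → 2
The second coordinate changes by -4 each step: at step 9 it is -47.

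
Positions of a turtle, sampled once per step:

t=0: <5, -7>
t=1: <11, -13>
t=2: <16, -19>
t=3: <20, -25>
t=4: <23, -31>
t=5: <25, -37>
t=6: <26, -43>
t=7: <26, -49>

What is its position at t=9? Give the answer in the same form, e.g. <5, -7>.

Taking differences between consecutive positions: <+6, -6>, <+5, -6>, <+4, -6>, <+3, -6>, <+2, -6>, <+1, -6>, <+0, -6>. These grow by <-1, +0> each step.
step 8: <26, -49> + <-1, -6> → <25, -55>
step 9: <25, -55> + <-2, -6> → <23, -61>

<23, -61>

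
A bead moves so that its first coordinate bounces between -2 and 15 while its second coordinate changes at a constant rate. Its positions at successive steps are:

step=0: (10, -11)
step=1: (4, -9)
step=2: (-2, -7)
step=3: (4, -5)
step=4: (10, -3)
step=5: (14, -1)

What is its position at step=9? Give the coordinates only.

The first coordinate travels 6 per step and bounces off the walls at -2 and 15.
  step 6: 14 → 8
  step 7: 8 → 2
  step 8: 2 → 0
  step 9: 0 → 6
The second coordinate changes by +2 each step: at step 9 it is 7.

(6, 7)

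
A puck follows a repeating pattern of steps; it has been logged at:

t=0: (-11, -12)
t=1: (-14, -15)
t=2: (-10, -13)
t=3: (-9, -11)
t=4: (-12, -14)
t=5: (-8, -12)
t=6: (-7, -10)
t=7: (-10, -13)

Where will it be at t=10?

(-8, -12)

Step-to-step displacements: (-3, -3), (+4, +2), (+1, +2), (-3, -3), (+4, +2), (+1, +2), (-3, -3) — a repeating cycle of length 3.
step 8: apply (+4, +2) → (-6, -11)
step 9: apply (+1, +2) → (-5, -9)
step 10: apply (-3, -3) → (-8, -12)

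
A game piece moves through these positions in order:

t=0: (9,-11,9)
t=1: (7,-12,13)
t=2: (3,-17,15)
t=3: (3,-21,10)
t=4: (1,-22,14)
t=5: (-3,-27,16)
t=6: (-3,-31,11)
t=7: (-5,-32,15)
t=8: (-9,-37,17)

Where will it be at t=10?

Step-to-step displacements: (-2,-1,+4), (-4,-5,+2), (+0,-4,-5), (-2,-1,+4), (-4,-5,+2), (+0,-4,-5), (-2,-1,+4), (-4,-5,+2) — a repeating cycle of length 3.
step 9: apply (+0,-4,-5) → (-9,-41,12)
step 10: apply (-2,-1,+4) → (-11,-42,16)

(-11,-42,16)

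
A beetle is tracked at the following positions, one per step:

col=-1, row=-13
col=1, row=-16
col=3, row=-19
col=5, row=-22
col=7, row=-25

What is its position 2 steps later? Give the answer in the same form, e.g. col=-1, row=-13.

Constant displacement of (+2,-3) per step.
step 5: col=7, row=-25 + (+2,-3) → col=9, row=-28
step 6: col=9, row=-28 + (+2,-3) → col=11, row=-31

col=11, row=-31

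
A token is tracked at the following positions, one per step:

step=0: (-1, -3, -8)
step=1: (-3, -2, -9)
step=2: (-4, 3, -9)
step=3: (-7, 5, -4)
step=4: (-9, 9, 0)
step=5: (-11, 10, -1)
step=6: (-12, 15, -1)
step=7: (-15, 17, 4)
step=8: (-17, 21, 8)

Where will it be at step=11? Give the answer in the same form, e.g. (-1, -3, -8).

(-23, 29, 12)

Step-to-step displacements: (-2, +1, -1), (-1, +5, +0), (-3, +2, +5), (-2, +4, +4), (-2, +1, -1), (-1, +5, +0), (-3, +2, +5), (-2, +4, +4) — a repeating cycle of length 4.
step 9: apply (-2, +1, -1) → (-19, 22, 7)
step 10: apply (-1, +5, +0) → (-20, 27, 7)
step 11: apply (-3, +2, +5) → (-23, 29, 12)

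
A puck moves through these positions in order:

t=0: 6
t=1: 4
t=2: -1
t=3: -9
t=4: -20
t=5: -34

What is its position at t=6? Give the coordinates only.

Successive displacements: -2, -5, -8, -11, -14 — each changes by -3.
step 6: -34 − 17 → -51

-51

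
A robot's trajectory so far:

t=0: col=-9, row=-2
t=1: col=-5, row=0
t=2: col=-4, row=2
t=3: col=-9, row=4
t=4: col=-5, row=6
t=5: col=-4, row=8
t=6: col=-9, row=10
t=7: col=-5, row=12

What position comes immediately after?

The col coordinate repeats the cycle [-9, -5, -4] with period 3; step 8 mod 3 = 2, giving -4.
The row coordinate changes by +2 each step, so at step 8 it is -2 + 8·(2) = 14.

col=-4, row=14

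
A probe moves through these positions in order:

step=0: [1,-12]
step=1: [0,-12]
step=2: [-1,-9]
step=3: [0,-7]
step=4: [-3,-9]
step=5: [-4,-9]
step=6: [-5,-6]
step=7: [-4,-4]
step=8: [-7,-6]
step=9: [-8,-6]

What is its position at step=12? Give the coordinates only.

[-11,-3]

Differencing gives [-1,+0], [-1,+3], [+1,+2], [-3,-2], [-1,+0], [-1,+3], [+1,+2], [-3,-2], [-1,+0]. This is the pattern [-1,+0], [-1,+3], [+1,+2], [-3,-2] repeated.
step 10: apply [-1,+3] → [-9,-3]
step 11: apply [+1,+2] → [-8,-1]
step 12: apply [-3,-2] → [-11,-3]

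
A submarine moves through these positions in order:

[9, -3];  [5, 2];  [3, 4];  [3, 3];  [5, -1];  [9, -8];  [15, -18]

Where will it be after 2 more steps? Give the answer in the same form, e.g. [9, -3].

Taking differences between consecutive positions: [-4, +5], [-2, +2], [+0, -1], [+2, -4], [+4, -7], [+6, -10]. These grow by [+2, -3] each step.
step 7: [15, -18] + [+8, -13] → [23, -31]
step 8: [23, -31] + [+10, -16] → [33, -47]

[33, -47]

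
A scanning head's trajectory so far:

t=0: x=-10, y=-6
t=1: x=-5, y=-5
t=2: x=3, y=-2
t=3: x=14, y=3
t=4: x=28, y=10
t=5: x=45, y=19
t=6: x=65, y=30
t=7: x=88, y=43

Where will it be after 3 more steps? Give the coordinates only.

x=175, y=94

Taking differences between consecutive positions: (+5,+1), (+8,+3), (+11,+5), (+14,+7), (+17,+9), (+20,+11), (+23,+13). These grow by (+3,+2) each step.
step 8: x=88, y=43 + (+26,+15) → x=114, y=58
step 9: x=114, y=58 + (+29,+17) → x=143, y=75
step 10: x=143, y=75 + (+32,+19) → x=175, y=94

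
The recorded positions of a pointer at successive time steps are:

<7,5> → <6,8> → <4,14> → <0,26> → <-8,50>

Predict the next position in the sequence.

<-24,98>

The jumps are <-1,+3>, <-2,+6>, <-4,+12>, <-8,+24> — a geometric progression with ratio 2.
step 5: <-8,50> + <-16,+48> → <-24,98>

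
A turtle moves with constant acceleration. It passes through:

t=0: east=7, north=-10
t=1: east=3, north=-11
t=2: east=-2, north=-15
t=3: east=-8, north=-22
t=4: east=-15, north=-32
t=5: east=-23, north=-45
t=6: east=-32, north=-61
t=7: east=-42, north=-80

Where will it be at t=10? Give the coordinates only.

Successive displacements: (-4,-1), (-5,-4), (-6,-7), (-7,-10), (-8,-13), (-9,-16), (-10,-19) — each changes by (-1,-3).
step 8: east=-42, north=-80 + (-11,-22) → east=-53, north=-102
step 9: east=-53, north=-102 + (-12,-25) → east=-65, north=-127
step 10: east=-65, north=-127 + (-13,-28) → east=-78, north=-155

east=-78, north=-155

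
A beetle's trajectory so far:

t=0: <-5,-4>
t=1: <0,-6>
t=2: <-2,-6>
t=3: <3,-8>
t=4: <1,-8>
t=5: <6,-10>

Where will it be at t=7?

The moves between consecutive positions are <+5,-2>, <-2,+0>, <+5,-2>, <-2,+0>, <+5,-2>; they repeat the 2-cycle [<+5,-2>, <-2,+0>].
step 6: apply <-2,+0> → <4,-10>
step 7: apply <+5,-2> → <9,-12>

<9,-12>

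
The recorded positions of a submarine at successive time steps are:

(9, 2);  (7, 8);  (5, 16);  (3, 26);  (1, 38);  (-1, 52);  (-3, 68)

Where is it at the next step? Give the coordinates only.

Successive displacements: (-2, +6), (-2, +8), (-2, +10), (-2, +12), (-2, +14), (-2, +16) — each changes by (+0, +2).
step 7: (-3, 68) + (-2, +18) → (-5, 86)

(-5, 86)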